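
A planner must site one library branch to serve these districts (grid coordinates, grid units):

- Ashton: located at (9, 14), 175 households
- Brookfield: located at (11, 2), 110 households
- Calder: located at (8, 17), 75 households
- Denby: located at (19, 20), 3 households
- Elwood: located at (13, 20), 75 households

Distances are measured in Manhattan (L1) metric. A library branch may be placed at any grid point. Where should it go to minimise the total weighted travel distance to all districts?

(9, 14)

Manhattan distance separates: Σwᵢ(|x−xᵢ|+|y−yᵢ|) = Σwᵢ|x−xᵢ| + Σwᵢ|y−yᵢ|, so x and y are optimised independently as 1-D weighted medians.
Total weight W = 438; half = 219.
x-coordinate, sorted with cumulative weight:
  x=8 (Calder, w=75) cum 75
  x=9 (Ashton, w=175) cum 250  ← median
  x=11 (Brookfield, w=110) cum 360
  x=13 (Elwood, w=75) cum 435
  x=19 (Denby, w=3) cum 438
⇒ x* = 9
y-coordinate, sorted with cumulative weight:
  y=2 (Brookfield, w=110) cum 110
  y=14 (Ashton, w=175) cum 285  ← median
  y=17 (Calder, w=75) cum 360
  y=20 (Denby, w=3) cum 363
  y=20 (Elwood, w=75) cum 438
⇒ y* = 14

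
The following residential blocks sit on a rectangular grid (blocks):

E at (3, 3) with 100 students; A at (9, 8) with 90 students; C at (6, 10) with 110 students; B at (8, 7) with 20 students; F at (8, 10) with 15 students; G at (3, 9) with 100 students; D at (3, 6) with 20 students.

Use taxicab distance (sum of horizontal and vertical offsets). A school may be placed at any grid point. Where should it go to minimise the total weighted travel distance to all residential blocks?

Manhattan distance separates: Σwᵢ(|x−xᵢ|+|y−yᵢ|) = Σwᵢ|x−xᵢ| + Σwᵢ|y−yᵢ|, so x and y are optimised independently as 1-D weighted medians.
Total weight W = 455; half = 227.5.
x-coordinate, sorted with cumulative weight:
  x=3 (E, w=100) cum 100
  x=3 (G, w=100) cum 200
  x=3 (D, w=20) cum 220
  x=6 (C, w=110) cum 330  ← median
  x=8 (B, w=20) cum 350
  x=8 (F, w=15) cum 365
  x=9 (A, w=90) cum 455
⇒ x* = 6
y-coordinate, sorted with cumulative weight:
  y=3 (E, w=100) cum 100
  y=6 (D, w=20) cum 120
  y=7 (B, w=20) cum 140
  y=8 (A, w=90) cum 230  ← median
  y=9 (G, w=100) cum 330
  y=10 (C, w=110) cum 440
  y=10 (F, w=15) cum 455
⇒ y* = 8

(6, 8)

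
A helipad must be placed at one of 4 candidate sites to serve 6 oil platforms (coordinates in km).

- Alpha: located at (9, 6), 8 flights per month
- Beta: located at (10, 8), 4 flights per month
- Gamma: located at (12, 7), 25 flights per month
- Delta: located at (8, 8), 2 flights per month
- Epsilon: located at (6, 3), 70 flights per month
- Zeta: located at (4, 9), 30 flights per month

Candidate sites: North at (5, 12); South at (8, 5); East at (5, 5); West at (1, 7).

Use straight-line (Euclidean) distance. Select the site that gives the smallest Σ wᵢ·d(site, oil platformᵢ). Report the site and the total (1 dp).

Total weighted distance at each candidate:
  North (5, 12): total = 1037.1
  South (8, 5): total = 511.2
  East (5, 5): total = 527.0
  West (1, 7): total = 946.2
Minimum is at South with total 511.2 km.

South, total 511.2 km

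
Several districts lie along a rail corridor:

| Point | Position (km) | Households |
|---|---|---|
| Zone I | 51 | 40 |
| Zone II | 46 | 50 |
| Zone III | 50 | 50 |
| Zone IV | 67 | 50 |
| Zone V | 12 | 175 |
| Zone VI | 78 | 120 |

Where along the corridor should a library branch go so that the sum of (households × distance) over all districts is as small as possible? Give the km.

x = 50

For a sum of weighted absolute distances on a line, the optimum is the weighted median (not the mean). Total weight W = 485; half-weight = 242.5.
Sort by position and accumulate weight:
  km 12 (Zone V, w=175) → cum 175
  km 46 (Zone II, w=50) → cum 225
  km 50 (Zone III, w=50) → cum 275  ≥ 242.5 → median here
  km 51 (Zone I, w=40) → cum 315
  km 67 (Zone IV, w=50) → cum 365
  km 78 (Zone VI, w=120) → cum 485
Optimal location: km 50.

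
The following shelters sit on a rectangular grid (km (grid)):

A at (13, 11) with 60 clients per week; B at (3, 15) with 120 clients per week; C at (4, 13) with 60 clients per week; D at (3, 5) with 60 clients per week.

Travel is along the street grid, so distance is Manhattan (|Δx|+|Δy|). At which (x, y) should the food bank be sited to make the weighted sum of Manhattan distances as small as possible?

(3, 13)

Manhattan distance separates: Σwᵢ(|x−xᵢ|+|y−yᵢ|) = Σwᵢ|x−xᵢ| + Σwᵢ|y−yᵢ|, so x and y are optimised independently as 1-D weighted medians.
Total weight W = 300; half = 150.
x-coordinate, sorted with cumulative weight:
  x=3 (B, w=120) cum 120
  x=3 (D, w=60) cum 180  ← median
  x=4 (C, w=60) cum 240
  x=13 (A, w=60) cum 300
⇒ x* = 3
y-coordinate, sorted with cumulative weight:
  y=5 (D, w=60) cum 60
  y=11 (A, w=60) cum 120
  y=13 (C, w=60) cum 180  ← median
  y=15 (B, w=120) cum 300
⇒ y* = 13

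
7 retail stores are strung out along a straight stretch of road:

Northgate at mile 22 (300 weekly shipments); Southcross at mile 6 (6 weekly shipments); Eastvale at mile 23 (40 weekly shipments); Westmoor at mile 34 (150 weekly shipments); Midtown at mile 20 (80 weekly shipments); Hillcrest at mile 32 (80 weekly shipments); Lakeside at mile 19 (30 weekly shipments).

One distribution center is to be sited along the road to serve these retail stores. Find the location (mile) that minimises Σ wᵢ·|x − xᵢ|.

For a sum of weighted absolute distances on a line, the optimum is the weighted median (not the mean). Total weight W = 686; half-weight = 343.
Sort by position and accumulate weight:
  mile 6 (Southcross, w=6) → cum 6
  mile 19 (Lakeside, w=30) → cum 36
  mile 20 (Midtown, w=80) → cum 116
  mile 22 (Northgate, w=300) → cum 416  ≥ 343 → median here
  mile 23 (Eastvale, w=40) → cum 456
  mile 32 (Hillcrest, w=80) → cum 536
  mile 34 (Westmoor, w=150) → cum 686
Optimal location: mile 22.

x = 22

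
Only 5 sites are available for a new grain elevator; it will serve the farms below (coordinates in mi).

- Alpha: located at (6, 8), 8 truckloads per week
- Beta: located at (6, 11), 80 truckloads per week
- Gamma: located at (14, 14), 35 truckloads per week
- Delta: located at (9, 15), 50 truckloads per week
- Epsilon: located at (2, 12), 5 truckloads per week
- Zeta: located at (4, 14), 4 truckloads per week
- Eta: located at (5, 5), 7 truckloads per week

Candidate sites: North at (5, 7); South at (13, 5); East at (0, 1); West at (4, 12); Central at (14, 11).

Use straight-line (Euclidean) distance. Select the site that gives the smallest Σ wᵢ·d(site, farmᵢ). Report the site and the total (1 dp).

Total weighted distance at each candidate:
  North (5, 7): total = 1258.9
  South (13, 5): total = 1826.0
  East (0, 1): total = 2662.7
  West (4, 12): total = 930.6
  Central (14, 11): total = 1311.2
Minimum is at West with total 930.6 mi.

West, total 930.6 mi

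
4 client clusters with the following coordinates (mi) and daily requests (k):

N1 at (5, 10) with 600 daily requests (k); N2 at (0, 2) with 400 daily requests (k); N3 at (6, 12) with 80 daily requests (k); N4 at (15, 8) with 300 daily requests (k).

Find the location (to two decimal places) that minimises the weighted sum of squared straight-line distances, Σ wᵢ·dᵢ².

The minimiser of Σwᵢ‖p−pᵢ‖² is the weighted centroid p* = (Σwᵢpᵢ)/(Σwᵢ).
Σwᵢ = 1380.
Σwᵢxᵢ = 600·5 + 400·0 + 80·6 + 300·15 = 7980.
Σwᵢyᵢ = 600·10 + 400·2 + 80·12 + 300·8 = 10160.
x* = 7980/1380 = 5.78, y* = 10160/1380 = 7.36.

(5.78, 7.36)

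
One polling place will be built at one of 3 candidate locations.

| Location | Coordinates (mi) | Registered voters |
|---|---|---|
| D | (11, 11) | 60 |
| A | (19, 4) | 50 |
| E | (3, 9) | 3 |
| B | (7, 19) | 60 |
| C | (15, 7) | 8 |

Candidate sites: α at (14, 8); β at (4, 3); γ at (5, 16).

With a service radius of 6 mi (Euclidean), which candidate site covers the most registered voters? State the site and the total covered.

Coverage radius r = 6 mi; a point is covered iff (Δx)²+(Δy)² ≤ 6² = 36.
  α (14, 8): covers {D, C} → 68
  β (4, 3): covers {none} → 0
  γ (5, 16): covers {B} → 60
Maximum coverage at α: 68 registered voters.

α, covering 68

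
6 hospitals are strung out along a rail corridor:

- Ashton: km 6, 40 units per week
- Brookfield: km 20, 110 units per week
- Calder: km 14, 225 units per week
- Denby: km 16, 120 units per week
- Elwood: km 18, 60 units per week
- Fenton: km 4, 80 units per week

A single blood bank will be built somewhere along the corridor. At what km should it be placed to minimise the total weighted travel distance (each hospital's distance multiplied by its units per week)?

For a sum of weighted absolute distances on a line, the optimum is the weighted median (not the mean). Total weight W = 635; half-weight = 317.5.
Sort by position and accumulate weight:
  km 4 (Fenton, w=80) → cum 80
  km 6 (Ashton, w=40) → cum 120
  km 14 (Calder, w=225) → cum 345  ≥ 317.5 → median here
  km 16 (Denby, w=120) → cum 465
  km 18 (Elwood, w=60) → cum 525
  km 20 (Brookfield, w=110) → cum 635
Optimal location: km 14.

x = 14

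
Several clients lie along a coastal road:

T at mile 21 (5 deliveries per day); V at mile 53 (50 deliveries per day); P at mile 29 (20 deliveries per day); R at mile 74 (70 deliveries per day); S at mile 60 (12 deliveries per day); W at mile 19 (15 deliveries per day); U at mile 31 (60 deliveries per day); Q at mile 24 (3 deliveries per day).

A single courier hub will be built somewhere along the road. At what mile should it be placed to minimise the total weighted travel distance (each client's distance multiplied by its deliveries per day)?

For a sum of weighted absolute distances on a line, the optimum is the weighted median (not the mean). Total weight W = 235; half-weight = 117.5.
Sort by position and accumulate weight:
  mile 19 (W, w=15) → cum 15
  mile 21 (T, w=5) → cum 20
  mile 24 (Q, w=3) → cum 23
  mile 29 (P, w=20) → cum 43
  mile 31 (U, w=60) → cum 103
  mile 53 (V, w=50) → cum 153  ≥ 117.5 → median here
  mile 60 (S, w=12) → cum 165
  mile 74 (R, w=70) → cum 235
Optimal location: mile 53.

x = 53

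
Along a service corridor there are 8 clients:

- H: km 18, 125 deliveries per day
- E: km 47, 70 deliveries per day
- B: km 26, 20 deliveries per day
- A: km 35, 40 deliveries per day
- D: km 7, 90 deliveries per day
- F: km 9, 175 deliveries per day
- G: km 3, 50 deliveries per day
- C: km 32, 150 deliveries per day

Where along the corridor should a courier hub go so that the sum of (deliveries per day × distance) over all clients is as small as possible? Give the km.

For a sum of weighted absolute distances on a line, the optimum is the weighted median (not the mean). Total weight W = 720; half-weight = 360.
Sort by position and accumulate weight:
  km 3 (G, w=50) → cum 50
  km 7 (D, w=90) → cum 140
  km 9 (F, w=175) → cum 315
  km 18 (H, w=125) → cum 440  ≥ 360 → median here
  km 26 (B, w=20) → cum 460
  km 32 (C, w=150) → cum 610
  km 35 (A, w=40) → cum 650
  km 47 (E, w=70) → cum 720
Optimal location: km 18.

x = 18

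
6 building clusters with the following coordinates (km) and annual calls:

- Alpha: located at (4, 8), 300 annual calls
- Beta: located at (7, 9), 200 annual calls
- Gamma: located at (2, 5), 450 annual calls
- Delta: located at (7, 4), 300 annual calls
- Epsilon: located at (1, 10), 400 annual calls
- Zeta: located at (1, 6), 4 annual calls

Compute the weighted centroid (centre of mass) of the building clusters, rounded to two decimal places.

(3.63, 7.06)

The minimiser of Σwᵢ‖p−pᵢ‖² is the weighted centroid p* = (Σwᵢpᵢ)/(Σwᵢ).
Σwᵢ = 1654.
Σwᵢxᵢ = 300·4 + 200·7 + 450·2 + 300·7 + 400·1 + 4·1 = 6004.
Σwᵢyᵢ = 300·8 + 200·9 + 450·5 + 300·4 + 400·10 + 4·6 = 11674.
x* = 6004/1654 = 3.63, y* = 11674/1654 = 7.06.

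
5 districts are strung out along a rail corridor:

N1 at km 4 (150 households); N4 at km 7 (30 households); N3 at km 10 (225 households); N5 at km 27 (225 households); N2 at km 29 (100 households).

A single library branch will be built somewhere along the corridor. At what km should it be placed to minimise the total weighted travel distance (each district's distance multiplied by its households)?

For a sum of weighted absolute distances on a line, the optimum is the weighted median (not the mean). Total weight W = 730; half-weight = 365.
Sort by position and accumulate weight:
  km 4 (N1, w=150) → cum 150
  km 7 (N4, w=30) → cum 180
  km 10 (N3, w=225) → cum 405  ≥ 365 → median here
  km 27 (N5, w=225) → cum 630
  km 29 (N2, w=100) → cum 730
Optimal location: km 10.

x = 10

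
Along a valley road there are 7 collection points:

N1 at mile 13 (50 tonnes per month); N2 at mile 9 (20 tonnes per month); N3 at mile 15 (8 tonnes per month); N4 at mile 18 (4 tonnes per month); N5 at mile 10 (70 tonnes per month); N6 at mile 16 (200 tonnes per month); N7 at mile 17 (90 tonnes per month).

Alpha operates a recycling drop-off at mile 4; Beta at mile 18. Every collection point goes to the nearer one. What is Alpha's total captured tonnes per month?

The indifferent point is the midpoint (4+18)/2 = 11; collection points left of it (closer to Alpha at 4) go to Alpha, those right go to Beta.
  N2 at 9 (w=20) → Alpha
  N5 at 10 (w=70) → Alpha
  N1 at 13 (w=50) → Beta
  N3 at 15 (w=8) → Beta
  N6 at 16 (w=200) → Beta
  N7 at 17 (w=90) → Beta
  N4 at 18 (w=4) → Beta
Alpha captures 90; Beta captures 352.

90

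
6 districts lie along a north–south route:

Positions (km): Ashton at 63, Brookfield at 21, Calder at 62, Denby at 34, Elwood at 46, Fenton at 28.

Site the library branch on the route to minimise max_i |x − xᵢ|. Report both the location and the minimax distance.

The 1-center on a line is the midpoint of the two extreme points: leftmost at 21, rightmost at 63.
Optimal location = (21 + 63)/2 = 42; maximum distance = (63 − 21)/2 = 21.

location 42, max distance 21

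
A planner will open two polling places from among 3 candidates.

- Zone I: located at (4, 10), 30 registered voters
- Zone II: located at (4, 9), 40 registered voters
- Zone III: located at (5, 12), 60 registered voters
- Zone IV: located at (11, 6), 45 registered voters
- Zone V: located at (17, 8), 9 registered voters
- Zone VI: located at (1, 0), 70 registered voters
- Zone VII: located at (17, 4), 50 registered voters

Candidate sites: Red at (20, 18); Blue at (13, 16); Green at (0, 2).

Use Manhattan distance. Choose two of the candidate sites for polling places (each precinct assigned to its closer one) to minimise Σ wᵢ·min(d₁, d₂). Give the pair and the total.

{Blue, Green}, total 3178

Evaluate every pair (each demand assigned to the nearer of the two):
  {Blue, Green}: total = 3178
  {Red, Green}: total = 3552
  {Red, Blue}: total = 5218
Best pair: {Blue, Green} with total 3178.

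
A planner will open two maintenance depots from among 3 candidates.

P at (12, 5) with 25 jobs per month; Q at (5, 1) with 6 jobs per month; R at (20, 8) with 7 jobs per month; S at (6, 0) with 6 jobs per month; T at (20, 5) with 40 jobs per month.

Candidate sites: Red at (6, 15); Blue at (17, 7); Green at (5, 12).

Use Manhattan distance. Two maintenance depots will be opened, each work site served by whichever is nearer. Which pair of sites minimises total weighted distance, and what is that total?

{Blue, Green}, total 547

Evaluate every pair (each demand assigned to the nearer of the two):
  {Blue, Green}: total = 547
  {Red, Blue}: total = 583
  {Red, Green}: total = 1507
Best pair: {Blue, Green} with total 547.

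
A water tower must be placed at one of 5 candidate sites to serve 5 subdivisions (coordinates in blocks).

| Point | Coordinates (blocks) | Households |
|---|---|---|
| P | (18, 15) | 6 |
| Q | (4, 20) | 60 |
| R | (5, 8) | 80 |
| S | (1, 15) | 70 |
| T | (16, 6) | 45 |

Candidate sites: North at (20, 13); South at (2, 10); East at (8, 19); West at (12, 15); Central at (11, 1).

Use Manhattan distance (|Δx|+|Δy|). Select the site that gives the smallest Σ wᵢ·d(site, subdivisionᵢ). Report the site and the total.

South, total 2476 blocks

Total weighted distance at each candidate:
  North (20, 13): total = 4969
  South (2, 10): total = 2476
  East (8, 19): total = 3219
  West (12, 15): total = 3291
  Central (11, 1): total = 4856
Minimum is at South with total 2476 blocks.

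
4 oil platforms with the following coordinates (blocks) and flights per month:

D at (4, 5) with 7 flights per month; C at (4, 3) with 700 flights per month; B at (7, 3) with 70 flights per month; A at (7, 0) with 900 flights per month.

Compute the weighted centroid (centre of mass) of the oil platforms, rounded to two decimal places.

(5.74, 1.40)

The minimiser of Σwᵢ‖p−pᵢ‖² is the weighted centroid p* = (Σwᵢpᵢ)/(Σwᵢ).
Σwᵢ = 1677.
Σwᵢxᵢ = 7·4 + 700·4 + 70·7 + 900·7 = 9618.
Σwᵢyᵢ = 7·5 + 700·3 + 70·3 + 900·0 = 2345.
x* = 9618/1677 = 5.74, y* = 2345/1677 = 1.40.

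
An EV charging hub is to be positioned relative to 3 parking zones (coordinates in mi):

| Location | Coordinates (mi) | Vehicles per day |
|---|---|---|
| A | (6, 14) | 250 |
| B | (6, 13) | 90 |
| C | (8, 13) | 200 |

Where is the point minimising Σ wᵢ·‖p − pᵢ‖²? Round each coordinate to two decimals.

The minimiser of Σwᵢ‖p−pᵢ‖² is the weighted centroid p* = (Σwᵢpᵢ)/(Σwᵢ).
Σwᵢ = 540.
Σwᵢxᵢ = 250·6 + 90·6 + 200·8 = 3640.
Σwᵢyᵢ = 250·14 + 90·13 + 200·13 = 7270.
x* = 3640/540 = 6.74, y* = 7270/540 = 13.46.

(6.74, 13.46)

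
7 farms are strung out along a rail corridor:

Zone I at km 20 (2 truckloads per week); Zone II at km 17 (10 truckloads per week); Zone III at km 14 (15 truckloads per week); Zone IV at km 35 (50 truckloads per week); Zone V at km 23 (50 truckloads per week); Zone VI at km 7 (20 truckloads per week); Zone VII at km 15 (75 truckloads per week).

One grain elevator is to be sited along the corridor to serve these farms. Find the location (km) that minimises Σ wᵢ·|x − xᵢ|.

x = 17

For a sum of weighted absolute distances on a line, the optimum is the weighted median (not the mean). Total weight W = 222; half-weight = 111.
Sort by position and accumulate weight:
  km 7 (Zone VI, w=20) → cum 20
  km 14 (Zone III, w=15) → cum 35
  km 15 (Zone VII, w=75) → cum 110
  km 17 (Zone II, w=10) → cum 120  ≥ 111 → median here
  km 20 (Zone I, w=2) → cum 122
  km 23 (Zone V, w=50) → cum 172
  km 35 (Zone IV, w=50) → cum 222
Optimal location: km 17.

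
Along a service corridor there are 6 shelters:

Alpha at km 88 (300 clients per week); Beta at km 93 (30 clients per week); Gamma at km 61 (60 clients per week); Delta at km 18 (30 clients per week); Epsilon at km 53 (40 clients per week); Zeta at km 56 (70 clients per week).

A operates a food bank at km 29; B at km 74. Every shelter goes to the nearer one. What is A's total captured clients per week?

30

The indifferent point is the midpoint (29+74)/2 = 51.5; shelters left of it (closer to A at 29) go to A, those right go to B.
  Delta at 18 (w=30) → A
  Epsilon at 53 (w=40) → B
  Zeta at 56 (w=70) → B
  Gamma at 61 (w=60) → B
  Alpha at 88 (w=300) → B
  Beta at 93 (w=30) → B
A captures 30; B captures 500.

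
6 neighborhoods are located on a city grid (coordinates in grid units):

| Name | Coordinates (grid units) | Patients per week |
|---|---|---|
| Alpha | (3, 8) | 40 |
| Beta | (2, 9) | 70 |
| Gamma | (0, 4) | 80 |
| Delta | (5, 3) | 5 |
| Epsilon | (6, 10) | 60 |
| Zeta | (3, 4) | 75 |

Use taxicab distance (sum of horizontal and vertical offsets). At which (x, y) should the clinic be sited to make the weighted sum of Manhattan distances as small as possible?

(3, 8)

Manhattan distance separates: Σwᵢ(|x−xᵢ|+|y−yᵢ|) = Σwᵢ|x−xᵢ| + Σwᵢ|y−yᵢ|, so x and y are optimised independently as 1-D weighted medians.
Total weight W = 330; half = 165.
x-coordinate, sorted with cumulative weight:
  x=0 (Gamma, w=80) cum 80
  x=2 (Beta, w=70) cum 150
  x=3 (Alpha, w=40) cum 190  ← median
  x=3 (Zeta, w=75) cum 265
  x=5 (Delta, w=5) cum 270
  x=6 (Epsilon, w=60) cum 330
⇒ x* = 3
y-coordinate, sorted with cumulative weight:
  y=3 (Delta, w=5) cum 5
  y=4 (Gamma, w=80) cum 85
  y=4 (Zeta, w=75) cum 160
  y=8 (Alpha, w=40) cum 200  ← median
  y=9 (Beta, w=70) cum 270
  y=10 (Epsilon, w=60) cum 330
⇒ y* = 8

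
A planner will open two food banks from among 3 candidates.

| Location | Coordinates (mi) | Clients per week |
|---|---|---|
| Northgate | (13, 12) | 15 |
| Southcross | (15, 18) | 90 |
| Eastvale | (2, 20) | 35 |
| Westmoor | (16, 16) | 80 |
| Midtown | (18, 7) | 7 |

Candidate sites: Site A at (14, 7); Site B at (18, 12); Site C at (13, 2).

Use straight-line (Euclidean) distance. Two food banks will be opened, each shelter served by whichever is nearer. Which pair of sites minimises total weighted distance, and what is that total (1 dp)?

Evaluate every pair (each demand assigned to the nearer of the two):
  {Site A, Site B}: total = 1683.7
  {Site B, Site C}: total = 1697.6
  {Site A, Site C}: total = 2455.3
Best pair: {Site A, Site B} with total 1683.7.

{Site A, Site B}, total 1683.7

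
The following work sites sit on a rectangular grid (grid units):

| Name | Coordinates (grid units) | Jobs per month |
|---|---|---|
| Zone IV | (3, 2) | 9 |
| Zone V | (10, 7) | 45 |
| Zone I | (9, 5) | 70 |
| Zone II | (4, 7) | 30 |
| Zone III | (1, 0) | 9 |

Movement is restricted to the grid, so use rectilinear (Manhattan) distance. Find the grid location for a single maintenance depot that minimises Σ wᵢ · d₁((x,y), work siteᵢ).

Manhattan distance separates: Σwᵢ(|x−xᵢ|+|y−yᵢ|) = Σwᵢ|x−xᵢ| + Σwᵢ|y−yᵢ|, so x and y are optimised independently as 1-D weighted medians.
Total weight W = 163; half = 81.5.
x-coordinate, sorted with cumulative weight:
  x=1 (Zone III, w=9) cum 9
  x=3 (Zone IV, w=9) cum 18
  x=4 (Zone II, w=30) cum 48
  x=9 (Zone I, w=70) cum 118  ← median
  x=10 (Zone V, w=45) cum 163
⇒ x* = 9
y-coordinate, sorted with cumulative weight:
  y=0 (Zone III, w=9) cum 9
  y=2 (Zone IV, w=9) cum 18
  y=5 (Zone I, w=70) cum 88  ← median
  y=7 (Zone V, w=45) cum 133
  y=7 (Zone II, w=30) cum 163
⇒ y* = 5

(9, 5)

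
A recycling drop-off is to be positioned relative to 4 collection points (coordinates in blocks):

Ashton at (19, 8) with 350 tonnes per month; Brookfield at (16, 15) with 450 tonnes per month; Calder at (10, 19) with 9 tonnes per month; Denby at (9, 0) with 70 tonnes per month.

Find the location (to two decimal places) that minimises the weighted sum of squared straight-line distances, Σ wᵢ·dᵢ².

(16.58, 11.06)

The minimiser of Σwᵢ‖p−pᵢ‖² is the weighted centroid p* = (Σwᵢpᵢ)/(Σwᵢ).
Σwᵢ = 879.
Σwᵢxᵢ = 350·19 + 450·16 + 9·10 + 70·9 = 14570.
Σwᵢyᵢ = 350·8 + 450·15 + 9·19 + 70·0 = 9721.
x* = 14570/879 = 16.58, y* = 9721/879 = 11.06.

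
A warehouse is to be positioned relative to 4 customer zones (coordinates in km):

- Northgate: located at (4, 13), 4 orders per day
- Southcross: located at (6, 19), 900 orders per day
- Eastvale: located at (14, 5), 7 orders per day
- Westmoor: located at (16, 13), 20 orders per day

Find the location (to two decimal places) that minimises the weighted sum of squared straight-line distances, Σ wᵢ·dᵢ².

(6.27, 18.74)

The minimiser of Σwᵢ‖p−pᵢ‖² is the weighted centroid p* = (Σwᵢpᵢ)/(Σwᵢ).
Σwᵢ = 931.
Σwᵢxᵢ = 4·4 + 900·6 + 7·14 + 20·16 = 5834.
Σwᵢyᵢ = 4·13 + 900·19 + 7·5 + 20·13 = 17447.
x* = 5834/931 = 6.27, y* = 17447/931 = 18.74.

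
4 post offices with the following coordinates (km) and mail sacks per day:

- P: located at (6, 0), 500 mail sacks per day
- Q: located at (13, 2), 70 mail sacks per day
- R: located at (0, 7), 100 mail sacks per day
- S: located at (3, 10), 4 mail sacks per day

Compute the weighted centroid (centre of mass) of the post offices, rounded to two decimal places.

(5.82, 1.31)

The minimiser of Σwᵢ‖p−pᵢ‖² is the weighted centroid p* = (Σwᵢpᵢ)/(Σwᵢ).
Σwᵢ = 674.
Σwᵢxᵢ = 500·6 + 70·13 + 100·0 + 4·3 = 3922.
Σwᵢyᵢ = 500·0 + 70·2 + 100·7 + 4·10 = 880.
x* = 3922/674 = 5.82, y* = 880/674 = 1.31.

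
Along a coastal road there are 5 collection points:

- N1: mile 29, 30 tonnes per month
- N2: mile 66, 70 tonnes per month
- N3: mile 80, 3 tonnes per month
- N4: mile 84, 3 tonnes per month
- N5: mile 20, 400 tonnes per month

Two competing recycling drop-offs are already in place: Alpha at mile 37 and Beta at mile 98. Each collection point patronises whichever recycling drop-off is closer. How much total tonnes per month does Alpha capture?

The indifferent point is the midpoint (37+98)/2 = 67.5; collection points left of it (closer to Alpha at 37) go to Alpha, those right go to Beta.
  N5 at 20 (w=400) → Alpha
  N1 at 29 (w=30) → Alpha
  N2 at 66 (w=70) → Alpha
  N3 at 80 (w=3) → Beta
  N4 at 84 (w=3) → Beta
Alpha captures 500; Beta captures 6.

500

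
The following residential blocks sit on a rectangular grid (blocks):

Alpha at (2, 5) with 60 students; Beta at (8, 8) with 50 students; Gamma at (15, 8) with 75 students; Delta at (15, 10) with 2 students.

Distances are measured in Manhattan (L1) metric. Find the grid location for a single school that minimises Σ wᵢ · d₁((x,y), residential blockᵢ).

(8, 8)

Manhattan distance separates: Σwᵢ(|x−xᵢ|+|y−yᵢ|) = Σwᵢ|x−xᵢ| + Σwᵢ|y−yᵢ|, so x and y are optimised independently as 1-D weighted medians.
Total weight W = 187; half = 93.5.
x-coordinate, sorted with cumulative weight:
  x=2 (Alpha, w=60) cum 60
  x=8 (Beta, w=50) cum 110  ← median
  x=15 (Gamma, w=75) cum 185
  x=15 (Delta, w=2) cum 187
⇒ x* = 8
y-coordinate, sorted with cumulative weight:
  y=5 (Alpha, w=60) cum 60
  y=8 (Beta, w=50) cum 110  ← median
  y=8 (Gamma, w=75) cum 185
  y=10 (Delta, w=2) cum 187
⇒ y* = 8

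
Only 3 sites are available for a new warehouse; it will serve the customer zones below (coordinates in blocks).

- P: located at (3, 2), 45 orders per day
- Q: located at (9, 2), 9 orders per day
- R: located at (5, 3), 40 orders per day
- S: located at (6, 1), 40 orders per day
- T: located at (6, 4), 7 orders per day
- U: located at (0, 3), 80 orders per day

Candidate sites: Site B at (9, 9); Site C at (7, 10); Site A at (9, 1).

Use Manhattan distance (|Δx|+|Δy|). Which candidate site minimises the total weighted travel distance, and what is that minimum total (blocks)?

Site A, total 1606 blocks

Total weighted distance at each candidate:
  Site B (9, 9): total = 2744
  Site C (7, 10): total = 2559
  Site A (9, 1): total = 1606
Minimum is at Site A with total 1606 blocks.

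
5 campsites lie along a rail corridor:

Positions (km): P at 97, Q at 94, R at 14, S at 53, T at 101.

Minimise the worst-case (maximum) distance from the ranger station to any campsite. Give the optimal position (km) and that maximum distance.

The 1-center on a line is the midpoint of the two extreme points: leftmost at 14, rightmost at 101.
Optimal location = (14 + 101)/2 = 57.5; maximum distance = (101 − 14)/2 = 43.5.

location 57.5, max distance 43.5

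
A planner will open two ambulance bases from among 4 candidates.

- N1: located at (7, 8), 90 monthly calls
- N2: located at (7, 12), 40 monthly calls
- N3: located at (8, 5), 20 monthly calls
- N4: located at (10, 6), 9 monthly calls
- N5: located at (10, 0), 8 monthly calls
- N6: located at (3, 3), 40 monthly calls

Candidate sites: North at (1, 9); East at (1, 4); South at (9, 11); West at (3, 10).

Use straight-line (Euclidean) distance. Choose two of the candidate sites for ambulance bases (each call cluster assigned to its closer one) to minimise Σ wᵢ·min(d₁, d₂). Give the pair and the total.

Evaluate every pair (each demand assigned to the nearer of the two):
  {East, South}: total = 749.7
  {North, South}: total = 922.8
  {South, West}: total = 949.9
  {East, West}: total = 963.6
  {North, West}: total = 1146.0
  {North, East}: total = 1208.4
Best pair: {East, South} with total 749.7.

{East, South}, total 749.7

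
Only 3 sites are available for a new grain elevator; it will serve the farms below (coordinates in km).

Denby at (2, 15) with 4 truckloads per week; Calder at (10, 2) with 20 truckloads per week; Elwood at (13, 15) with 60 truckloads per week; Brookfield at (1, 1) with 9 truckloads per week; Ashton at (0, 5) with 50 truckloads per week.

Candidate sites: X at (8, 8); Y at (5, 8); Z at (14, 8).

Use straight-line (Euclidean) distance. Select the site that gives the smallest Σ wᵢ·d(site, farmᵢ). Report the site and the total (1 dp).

Y, total 1188.6 km

Total weighted distance at each candidate:
  X (8, 8): total = 1195.8
  Y (5, 8): total = 1188.6
  Z (14, 8): total = 1472.8
Minimum is at Y with total 1188.6 km.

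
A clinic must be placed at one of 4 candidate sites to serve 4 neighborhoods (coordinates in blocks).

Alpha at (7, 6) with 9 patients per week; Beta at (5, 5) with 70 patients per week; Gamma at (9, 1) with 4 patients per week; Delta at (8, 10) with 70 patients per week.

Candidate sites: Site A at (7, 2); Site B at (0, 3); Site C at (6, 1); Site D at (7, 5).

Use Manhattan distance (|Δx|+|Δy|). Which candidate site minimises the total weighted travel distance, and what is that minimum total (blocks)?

Site D, total 593 blocks

Total weighted distance at each candidate:
  Site A (7, 2): total = 1028
  Site B (0, 3): total = 1674
  Site C (6, 1): total = 1186
  Site D (7, 5): total = 593
Minimum is at Site D with total 593 blocks.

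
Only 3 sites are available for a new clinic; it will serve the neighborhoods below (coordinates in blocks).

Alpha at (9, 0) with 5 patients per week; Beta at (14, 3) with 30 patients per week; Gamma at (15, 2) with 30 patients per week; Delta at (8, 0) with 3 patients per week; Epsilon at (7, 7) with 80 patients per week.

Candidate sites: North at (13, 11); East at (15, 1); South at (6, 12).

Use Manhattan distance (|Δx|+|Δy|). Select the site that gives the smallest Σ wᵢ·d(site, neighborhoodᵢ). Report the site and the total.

East, total 1299 blocks

Total weighted distance at each candidate:
  North (13, 11): total = 1523
  East (15, 1): total = 1299
  South (6, 12): total = 1677
Minimum is at East with total 1299 blocks.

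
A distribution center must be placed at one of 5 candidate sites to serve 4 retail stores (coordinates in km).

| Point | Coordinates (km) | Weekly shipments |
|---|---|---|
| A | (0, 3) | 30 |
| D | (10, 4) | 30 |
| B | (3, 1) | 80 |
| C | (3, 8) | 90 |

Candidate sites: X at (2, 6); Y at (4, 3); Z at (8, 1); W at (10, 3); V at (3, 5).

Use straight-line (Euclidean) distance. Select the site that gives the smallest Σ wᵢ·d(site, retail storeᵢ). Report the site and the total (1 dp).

Total weighted distance at each candidate:
  X (2, 6): total = 964.7
  Y (4, 3): total = 940.3
  Z (8, 1): total = 1529.8
  W (10, 3): total = 1686.6
  V (3, 5): total = 910.3
Minimum is at V with total 910.3 km.

V, total 910.3 km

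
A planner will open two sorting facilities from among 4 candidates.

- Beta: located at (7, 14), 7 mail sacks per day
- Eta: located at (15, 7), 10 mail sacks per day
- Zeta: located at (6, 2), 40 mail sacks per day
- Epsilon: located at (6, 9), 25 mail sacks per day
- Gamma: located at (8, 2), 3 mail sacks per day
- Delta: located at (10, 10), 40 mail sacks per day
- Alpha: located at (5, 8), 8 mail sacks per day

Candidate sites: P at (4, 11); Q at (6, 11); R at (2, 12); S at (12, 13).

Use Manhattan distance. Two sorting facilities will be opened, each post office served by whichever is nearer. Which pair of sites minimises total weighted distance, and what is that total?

Evaluate every pair (each demand assigned to the nearer of the two):
  {Q, S}: total = 793
  {P, Q}: total = 833
  {Q, R}: total = 833
  {P, S}: total = 943
  {P, R}: total = 1083
  {R, S}: total = 1168
Best pair: {Q, S} with total 793.

{Q, S}, total 793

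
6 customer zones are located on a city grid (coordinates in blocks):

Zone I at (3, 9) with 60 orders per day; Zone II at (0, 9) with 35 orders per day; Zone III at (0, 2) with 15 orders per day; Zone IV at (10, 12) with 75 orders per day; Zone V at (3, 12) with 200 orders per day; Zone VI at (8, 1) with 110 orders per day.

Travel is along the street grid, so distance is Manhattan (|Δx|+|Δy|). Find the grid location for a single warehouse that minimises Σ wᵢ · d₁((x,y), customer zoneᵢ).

Manhattan distance separates: Σwᵢ(|x−xᵢ|+|y−yᵢ|) = Σwᵢ|x−xᵢ| + Σwᵢ|y−yᵢ|, so x and y are optimised independently as 1-D weighted medians.
Total weight W = 495; half = 247.5.
x-coordinate, sorted with cumulative weight:
  x=0 (Zone II, w=35) cum 35
  x=0 (Zone III, w=15) cum 50
  x=3 (Zone I, w=60) cum 110
  x=3 (Zone V, w=200) cum 310  ← median
  x=8 (Zone VI, w=110) cum 420
  x=10 (Zone IV, w=75) cum 495
⇒ x* = 3
y-coordinate, sorted with cumulative weight:
  y=1 (Zone VI, w=110) cum 110
  y=2 (Zone III, w=15) cum 125
  y=9 (Zone I, w=60) cum 185
  y=9 (Zone II, w=35) cum 220
  y=12 (Zone IV, w=75) cum 295  ← median
  y=12 (Zone V, w=200) cum 495
⇒ y* = 12

(3, 12)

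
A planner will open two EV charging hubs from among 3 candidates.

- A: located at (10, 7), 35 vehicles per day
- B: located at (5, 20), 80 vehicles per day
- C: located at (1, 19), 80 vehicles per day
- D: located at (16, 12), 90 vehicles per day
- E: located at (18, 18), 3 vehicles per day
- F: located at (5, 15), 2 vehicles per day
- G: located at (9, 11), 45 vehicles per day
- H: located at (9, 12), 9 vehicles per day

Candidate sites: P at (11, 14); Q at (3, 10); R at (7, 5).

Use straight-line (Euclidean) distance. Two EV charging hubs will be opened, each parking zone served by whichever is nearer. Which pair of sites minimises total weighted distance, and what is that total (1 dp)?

Evaluate every pair (each demand assigned to the nearer of the two):
  {P, Q}: total = 2371.2
  {P, R}: total = 2408.2
  {Q, R}: total = 3098.2
Best pair: {P, Q} with total 2371.2.

{P, Q}, total 2371.2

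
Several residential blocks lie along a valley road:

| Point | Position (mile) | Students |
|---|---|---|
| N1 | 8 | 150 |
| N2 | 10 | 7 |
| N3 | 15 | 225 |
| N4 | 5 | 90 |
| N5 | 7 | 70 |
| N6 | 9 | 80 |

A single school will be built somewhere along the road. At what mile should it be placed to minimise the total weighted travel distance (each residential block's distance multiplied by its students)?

For a sum of weighted absolute distances on a line, the optimum is the weighted median (not the mean). Total weight W = 622; half-weight = 311.
Sort by position and accumulate weight:
  mile 5 (N4, w=90) → cum 90
  mile 7 (N5, w=70) → cum 160
  mile 8 (N1, w=150) → cum 310
  mile 9 (N6, w=80) → cum 390  ≥ 311 → median here
  mile 10 (N2, w=7) → cum 397
  mile 15 (N3, w=225) → cum 622
Optimal location: mile 9.

x = 9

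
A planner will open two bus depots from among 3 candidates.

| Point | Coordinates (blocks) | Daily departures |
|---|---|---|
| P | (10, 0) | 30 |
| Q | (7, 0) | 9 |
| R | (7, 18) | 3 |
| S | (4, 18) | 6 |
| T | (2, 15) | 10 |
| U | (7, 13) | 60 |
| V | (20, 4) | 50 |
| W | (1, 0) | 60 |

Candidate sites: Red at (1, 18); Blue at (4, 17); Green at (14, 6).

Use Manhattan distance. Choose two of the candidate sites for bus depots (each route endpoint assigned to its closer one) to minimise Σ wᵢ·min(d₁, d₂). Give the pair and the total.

{Blue, Green}, total 2435

Evaluate every pair (each demand assigned to the nearer of the two):
  {Blue, Green}: total = 2435
  {Red, Green}: total = 2633
  {Red, Blue}: total = 3878
Best pair: {Blue, Green} with total 2435.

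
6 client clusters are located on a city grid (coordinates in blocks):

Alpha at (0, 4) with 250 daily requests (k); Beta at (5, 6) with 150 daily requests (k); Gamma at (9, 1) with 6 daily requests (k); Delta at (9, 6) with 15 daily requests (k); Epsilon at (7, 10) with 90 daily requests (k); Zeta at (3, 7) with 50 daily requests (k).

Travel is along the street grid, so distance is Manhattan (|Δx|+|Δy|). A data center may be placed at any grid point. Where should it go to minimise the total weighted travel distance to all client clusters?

Manhattan distance separates: Σwᵢ(|x−xᵢ|+|y−yᵢ|) = Σwᵢ|x−xᵢ| + Σwᵢ|y−yᵢ|, so x and y are optimised independently as 1-D weighted medians.
Total weight W = 561; half = 280.5.
x-coordinate, sorted with cumulative weight:
  x=0 (Alpha, w=250) cum 250
  x=3 (Zeta, w=50) cum 300  ← median
  x=5 (Beta, w=150) cum 450
  x=7 (Epsilon, w=90) cum 540
  x=9 (Gamma, w=6) cum 546
  x=9 (Delta, w=15) cum 561
⇒ x* = 3
y-coordinate, sorted with cumulative weight:
  y=1 (Gamma, w=6) cum 6
  y=4 (Alpha, w=250) cum 256
  y=6 (Beta, w=150) cum 406  ← median
  y=6 (Delta, w=15) cum 421
  y=7 (Zeta, w=50) cum 471
  y=10 (Epsilon, w=90) cum 561
⇒ y* = 6

(3, 6)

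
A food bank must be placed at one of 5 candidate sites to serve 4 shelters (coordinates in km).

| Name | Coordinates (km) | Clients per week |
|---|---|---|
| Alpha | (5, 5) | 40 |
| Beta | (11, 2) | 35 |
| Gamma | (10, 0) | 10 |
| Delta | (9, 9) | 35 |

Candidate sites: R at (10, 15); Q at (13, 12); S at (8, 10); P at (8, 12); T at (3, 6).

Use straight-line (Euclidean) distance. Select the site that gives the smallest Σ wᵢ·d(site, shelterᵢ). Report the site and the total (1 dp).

S, total 683.8 km

Total weighted distance at each candidate:
  R (10, 15): total = 1266.5
  Q (13, 12): total = 1080.8
  S (8, 10): total = 683.8
  P (8, 12): total = 902.4
  T (3, 6): total = 729.5
Minimum is at S with total 683.8 km.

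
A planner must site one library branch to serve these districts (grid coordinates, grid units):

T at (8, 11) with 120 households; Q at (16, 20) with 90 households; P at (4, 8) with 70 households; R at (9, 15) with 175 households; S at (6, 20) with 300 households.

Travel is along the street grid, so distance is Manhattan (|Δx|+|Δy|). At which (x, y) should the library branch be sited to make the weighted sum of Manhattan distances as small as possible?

Manhattan distance separates: Σwᵢ(|x−xᵢ|+|y−yᵢ|) = Σwᵢ|x−xᵢ| + Σwᵢ|y−yᵢ|, so x and y are optimised independently as 1-D weighted medians.
Total weight W = 755; half = 377.5.
x-coordinate, sorted with cumulative weight:
  x=4 (P, w=70) cum 70
  x=6 (S, w=300) cum 370
  x=8 (T, w=120) cum 490  ← median
  x=9 (R, w=175) cum 665
  x=16 (Q, w=90) cum 755
⇒ x* = 8
y-coordinate, sorted with cumulative weight:
  y=8 (P, w=70) cum 70
  y=11 (T, w=120) cum 190
  y=15 (R, w=175) cum 365
  y=20 (Q, w=90) cum 455  ← median
  y=20 (S, w=300) cum 755
⇒ y* = 20

(8, 20)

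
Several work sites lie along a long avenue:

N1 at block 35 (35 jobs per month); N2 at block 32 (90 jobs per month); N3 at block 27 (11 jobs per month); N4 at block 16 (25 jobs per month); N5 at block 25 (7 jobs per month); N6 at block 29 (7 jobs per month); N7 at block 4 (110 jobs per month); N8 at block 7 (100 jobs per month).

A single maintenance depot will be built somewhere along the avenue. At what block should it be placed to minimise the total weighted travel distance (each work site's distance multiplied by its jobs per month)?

For a sum of weighted absolute distances on a line, the optimum is the weighted median (not the mean). Total weight W = 385; half-weight = 192.5.
Sort by position and accumulate weight:
  block 4 (N7, w=110) → cum 110
  block 7 (N8, w=100) → cum 210  ≥ 192.5 → median here
  block 16 (N4, w=25) → cum 235
  block 25 (N5, w=7) → cum 242
  block 27 (N3, w=11) → cum 253
  block 29 (N6, w=7) → cum 260
  block 32 (N2, w=90) → cum 350
  block 35 (N1, w=35) → cum 385
Optimal location: block 7.

x = 7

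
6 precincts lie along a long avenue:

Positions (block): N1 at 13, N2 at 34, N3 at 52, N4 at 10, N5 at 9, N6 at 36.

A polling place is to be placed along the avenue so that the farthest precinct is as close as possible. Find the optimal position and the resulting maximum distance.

The 1-center on a line is the midpoint of the two extreme points: leftmost at 9, rightmost at 52.
Optimal location = (9 + 52)/2 = 30.5; maximum distance = (52 − 9)/2 = 21.5.

location 30.5, max distance 21.5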